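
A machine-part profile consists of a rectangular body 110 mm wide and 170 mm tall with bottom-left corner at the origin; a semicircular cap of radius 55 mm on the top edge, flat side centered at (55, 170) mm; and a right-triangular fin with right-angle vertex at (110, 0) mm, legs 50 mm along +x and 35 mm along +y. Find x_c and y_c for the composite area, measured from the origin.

rectangular body: A = 110 × 170 = 18700.00, centroid at (55.00, 85.00).
semicircular top: A = ½π·55² = 4751.66, centroid at (55.00, 193.34).
triangular fin: A = ½·50·35 = 875.00, centroid at (126.67, 11.67).
ΣA = 24326.66 mm²
ΣAx_c = (18700.00)(55.00) + (4751.66)(55.00) + (875.00)(126.67) = 1400674.57 mm³
ΣAy_c = (18700.00)(85.00) + (4751.66)(193.34) + (875.00)(11.67) = 2518407.01 mm³
x_c = 1400674.57 / 24326.66 = 57.58 mm
y_c = 2518407.01 / 24326.66 = 103.52 mm

x_c = 57.58 mm, y_c = 103.52 mm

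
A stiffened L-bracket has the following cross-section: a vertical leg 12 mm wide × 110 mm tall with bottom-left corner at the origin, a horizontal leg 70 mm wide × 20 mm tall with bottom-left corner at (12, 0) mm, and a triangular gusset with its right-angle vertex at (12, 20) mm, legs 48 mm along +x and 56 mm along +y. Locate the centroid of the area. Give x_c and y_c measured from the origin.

x_c = 27.40 mm, y_c = 34.10 mm

Part | A | x̄ᵢ | ȳᵢ | A·x̄ᵢ | A·ȳᵢ
vertical leg | 1320.00 | 6.00 | 55.00 | 7920.00 | 72600.00
horizontal leg | 1400.00 | 47.00 | 10.00 | 65800.00 | 14000.00
gusset | 1344.00 | 28.00 | 38.67 | 37632.00 | 51968.00
Σ | 4064.00 |  |  | 111352.00 | 138568.00
x_c = 111352.00 / 4064.00 = 27.40 mm
y_c = 138568.00 / 4064.00 = 34.10 mm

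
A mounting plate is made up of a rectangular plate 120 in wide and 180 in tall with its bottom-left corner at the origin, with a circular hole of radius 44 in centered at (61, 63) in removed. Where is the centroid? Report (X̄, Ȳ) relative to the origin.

X̄ = 59.61 in, Ȳ = 100.58 in

plate: A = 120 × 180 = 21600.00, centroid at (60.00, 90.00).
hole: A = −π·44² = -6082.12, centroid at (61.00, 63.00).
ΣA = 15517.88 in²
ΣAX̄ = (21600.00)(60.00) + (-6082.12)(61.00) = 924990.47 in³
ΣAȲ = (21600.00)(90.00) + (-6082.12)(63.00) = 1560826.23 in³
X̄ = 924990.47 / 15517.88 = 59.61 in
Ȳ = 1560826.23 / 15517.88 = 100.58 in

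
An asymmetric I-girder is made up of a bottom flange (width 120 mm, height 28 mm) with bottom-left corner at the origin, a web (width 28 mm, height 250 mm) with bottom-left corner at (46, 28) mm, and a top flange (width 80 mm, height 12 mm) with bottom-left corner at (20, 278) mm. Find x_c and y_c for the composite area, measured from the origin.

bottom flange: A = 120 × 28 = 3360.00, centroid at (60.00, 14.00).
web: A = 28 × 250 = 7000.00, centroid at (60.00, 153.00).
top flange: A = 80 × 12 = 960.00, centroid at (60.00, 284.00).
ΣA = 11320.00 mm², ΣAx_c = 679200.00 mm³, ΣAy_c = 1390680.00 mm³.
x_c = 679200.00/11320.00 = 60.00 mm; y_c = 1390680.00/11320.00 = 122.85 mm.

x_c = 60.00 mm, y_c = 122.85 mm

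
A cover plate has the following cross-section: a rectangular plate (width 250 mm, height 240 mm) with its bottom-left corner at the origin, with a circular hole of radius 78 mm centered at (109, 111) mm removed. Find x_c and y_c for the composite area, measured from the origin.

x_c = 132.48 mm, y_c = 124.21 mm

plate: A = 250 × 240 = 60000.00, centroid at (125.00, 120.00).
hole: A = −π·78² = -19113.45, centroid at (109.00, 111.00).
ΣA = 40886.55 mm², ΣAx_c = 5416633.98 mm³, ΣAy_c = 5078407.08 mm³.
x_c = 5416633.98/40886.55 = 132.48 mm; y_c = 5078407.08/40886.55 = 124.21 mm.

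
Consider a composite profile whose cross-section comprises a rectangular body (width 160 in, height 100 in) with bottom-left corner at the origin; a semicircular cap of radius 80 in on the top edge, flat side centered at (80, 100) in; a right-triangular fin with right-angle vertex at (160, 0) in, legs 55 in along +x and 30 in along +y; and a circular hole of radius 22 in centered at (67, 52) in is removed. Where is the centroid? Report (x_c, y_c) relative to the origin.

rectangular body: A = 160 × 100 = 16000.00, centroid at (80.00, 50.00).
semicircular top: A = ½π·80² = 10053.10, centroid at (80.00, 133.95).
triangular fin: A = ½·55·30 = 825.00, centroid at (178.33, 10.00).
hole: A = −π·22² = -1520.53, centroid at (67.00, 52.00).
ΣA = 25357.57 in²
ΣAx_c = (16000.00)(80.00) + (10053.10)(80.00) + (825.00)(178.33) + (-1520.53)(67.00) = 2129497.15 in³
ΣAy_c = (16000.00)(50.00) + (10053.10)(133.95) + (825.00)(10.00) + (-1520.53)(52.00) = 2075825.38 in³
x_c = 2129497.15 / 25357.57 = 83.98 in
y_c = 2075825.38 / 25357.57 = 81.86 in

x_c = 83.98 in, y_c = 81.86 in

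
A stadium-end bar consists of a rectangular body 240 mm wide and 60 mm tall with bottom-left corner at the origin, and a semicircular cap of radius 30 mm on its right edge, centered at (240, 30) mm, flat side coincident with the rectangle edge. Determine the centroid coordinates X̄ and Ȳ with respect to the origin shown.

Part | A | x̄ᵢ | ȳᵢ | A·x̄ᵢ | A·ȳᵢ
rectangular body | 14400.00 | 120.00 | 30.00 | 1728000.00 | 432000.00
semicircular end | 1413.72 | 252.73 | 30.00 | 357292.01 | 42411.50
Σ | 15813.72 |  |  | 2085292.01 | 474411.50
X̄ = 2085292.01 / 15813.72 = 131.87 mm
Ȳ = 474411.50 / 15813.72 = 30.00 mm

X̄ = 131.87 mm, Ȳ = 30.00 mm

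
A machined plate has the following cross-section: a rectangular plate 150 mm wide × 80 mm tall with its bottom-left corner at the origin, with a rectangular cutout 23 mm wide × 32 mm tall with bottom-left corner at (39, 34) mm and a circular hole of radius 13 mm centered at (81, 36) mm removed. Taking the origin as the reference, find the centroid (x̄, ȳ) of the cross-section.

plate: A = 150 × 80 = 12000.00, centroid at (75.00, 40.00).
hole 1: A = −(23 × 32) = -736.00, centroid at (50.50, 50.00).
hole 2: A = −π·13² = -530.93, centroid at (81.00, 36.00).
ΣA = 10733.07 mm²
ΣAx̄ = (12000.00)(75.00) + (-736.00)(50.50) + (-530.93)(81.00) = 819826.74 mm³
ΣAȳ = (12000.00)(40.00) + (-736.00)(50.00) + (-530.93)(36.00) = 424086.55 mm³
x̄ = 819826.74 / 10733.07 = 76.38 mm
ȳ = 424086.55 / 10733.07 = 39.51 mm

x̄ = 76.38 mm, ȳ = 39.51 mm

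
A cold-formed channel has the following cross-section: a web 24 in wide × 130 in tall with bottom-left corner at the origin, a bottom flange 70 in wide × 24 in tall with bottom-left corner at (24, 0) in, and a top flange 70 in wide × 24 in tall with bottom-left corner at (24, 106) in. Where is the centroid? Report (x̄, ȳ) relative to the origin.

x̄ = 36.37 in, ȳ = 65.00 in

Part | A | x̄ᵢ | ȳᵢ | A·x̄ᵢ | A·ȳᵢ
web | 3120.00 | 12.00 | 65.00 | 37440.00 | 202800.00
bottom flange | 1680.00 | 59.00 | 12.00 | 99120.00 | 20160.00
top flange | 1680.00 | 59.00 | 118.00 | 99120.00 | 198240.00
Σ | 6480.00 |  |  | 235680.00 | 421200.00
x̄ = 235680.00 / 6480.00 = 36.37 in
ȳ = 421200.00 / 6480.00 = 65.00 in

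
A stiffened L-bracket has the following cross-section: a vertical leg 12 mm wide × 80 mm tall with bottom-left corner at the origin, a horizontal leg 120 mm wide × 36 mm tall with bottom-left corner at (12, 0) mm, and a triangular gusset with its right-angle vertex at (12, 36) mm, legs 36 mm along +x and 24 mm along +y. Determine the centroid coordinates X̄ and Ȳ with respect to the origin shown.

X̄ = 57.28 mm, Ȳ = 23.66 mm

vertical leg: A = 12 × 80 = 960.00, centroid at (6.00, 40.00).
horizontal leg: A = 120 × 36 = 4320.00, centroid at (72.00, 18.00).
gusset: A = ½·36·24 = 432.00, centroid at (24.00, 44.00).
ΣA = 5712.00 mm²
ΣAX̄ = (960.00)(6.00) + (4320.00)(72.00) + (432.00)(24.00) = 327168.00 mm³
ΣAȲ = (960.00)(40.00) + (4320.00)(18.00) + (432.00)(44.00) = 135168.00 mm³
X̄ = 327168.00 / 5712.00 = 57.28 mm
Ȳ = 135168.00 / 5712.00 = 23.66 mm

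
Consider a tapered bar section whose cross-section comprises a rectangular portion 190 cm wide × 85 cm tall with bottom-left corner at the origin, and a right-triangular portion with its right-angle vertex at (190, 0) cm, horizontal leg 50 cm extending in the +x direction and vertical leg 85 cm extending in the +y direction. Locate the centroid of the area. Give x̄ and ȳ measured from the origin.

rectangular portion: A = 190 × 85 = 16150.00, centroid at (95.00, 42.50).
triangular portion: A = ½·50·85 = 2125.00, centroid at (206.67, 28.33).
ΣA = 18275.00 cm², ΣAx̄ = 1973416.67 cm³, ΣAȳ = 746583.33 cm³.
x̄ = 1973416.67/18275.00 = 107.98 cm; ȳ = 746583.33/18275.00 = 40.85 cm.

x̄ = 107.98 cm, ȳ = 40.85 cm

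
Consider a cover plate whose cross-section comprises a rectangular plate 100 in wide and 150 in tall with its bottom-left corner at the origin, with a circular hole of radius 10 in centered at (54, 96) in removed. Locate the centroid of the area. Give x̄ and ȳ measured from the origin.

plate: A = 100 × 150 = 15000.00, centroid at (50.00, 75.00).
hole: A = −π·10² = -314.16, centroid at (54.00, 96.00).
ΣA = 14685.84 in², ΣAx̄ = 733035.40 in³, ΣAȳ = 1094840.71 in³.
x̄ = 733035.40/14685.84 = 49.91 in; ȳ = 1094840.71/14685.84 = 74.55 in.

x̄ = 49.91 in, ȳ = 74.55 in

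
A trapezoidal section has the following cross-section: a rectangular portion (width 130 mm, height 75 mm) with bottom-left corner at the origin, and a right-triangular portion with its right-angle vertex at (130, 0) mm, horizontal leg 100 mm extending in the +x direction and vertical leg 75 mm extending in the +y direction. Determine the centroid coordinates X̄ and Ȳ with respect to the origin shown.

rectangular portion: A = 130 × 75 = 9750.00, centroid at (65.00, 37.50).
triangular portion: A = ½·100·75 = 3750.00, centroid at (163.33, 25.00).
ΣA = 13500.00 mm²
ΣAX̄ = (9750.00)(65.00) + (3750.00)(163.33) = 1246250.00 mm³
ΣAȲ = (9750.00)(37.50) + (3750.00)(25.00) = 459375.00 mm³
X̄ = 1246250.00 / 13500.00 = 92.31 mm
Ȳ = 459375.00 / 13500.00 = 34.03 mm

X̄ = 92.31 mm, Ȳ = 34.03 mm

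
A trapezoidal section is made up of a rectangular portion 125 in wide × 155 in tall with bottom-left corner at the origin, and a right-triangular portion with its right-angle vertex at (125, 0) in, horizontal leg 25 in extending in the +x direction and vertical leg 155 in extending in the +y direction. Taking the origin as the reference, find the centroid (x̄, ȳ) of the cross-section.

x̄ = 68.94 in, ȳ = 75.15 in

rectangular portion: A = 125 × 155 = 19375.00, centroid at (62.50, 77.50).
triangular portion: A = ½·25·155 = 1937.50, centroid at (133.33, 51.67).
ΣA = 21312.50 in², ΣAx̄ = 1469270.83 in³, ΣAȳ = 1601666.67 in³.
x̄ = 1469270.83/21312.50 = 68.94 in; ȳ = 1601666.67/21312.50 = 75.15 in.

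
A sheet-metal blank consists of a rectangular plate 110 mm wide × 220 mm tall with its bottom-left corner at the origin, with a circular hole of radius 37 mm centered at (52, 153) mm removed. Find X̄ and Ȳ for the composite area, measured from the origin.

X̄ = 55.65 mm, Ȳ = 100.71 mm

plate: A = 110 × 220 = 24200.00, centroid at (55.00, 110.00).
hole: A = −π·37² = -4300.84, centroid at (52.00, 153.00).
ΣA = 19899.16 mm²
ΣAX̄ = (24200.00)(55.00) + (-4300.84)(52.00) = 1107356.30 mm³
ΣAȲ = (24200.00)(110.00) + (-4300.84)(153.00) = 2003971.43 mm³
X̄ = 1107356.30 / 19899.16 = 55.65 mm
Ȳ = 2003971.43 / 19899.16 = 100.71 mm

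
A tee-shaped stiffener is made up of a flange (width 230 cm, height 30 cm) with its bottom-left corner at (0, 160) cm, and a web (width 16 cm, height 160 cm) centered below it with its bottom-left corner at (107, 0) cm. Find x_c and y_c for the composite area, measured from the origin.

x_c = 115.00 cm, y_c = 149.29 cm

Part | A | x̄ᵢ | ȳᵢ | A·x̄ᵢ | A·ȳᵢ
web | 2560.00 | 115.00 | 80.00 | 294400.00 | 204800.00
flange | 6900.00 | 115.00 | 175.00 | 793500.00 | 1207500.00
Σ | 9460.00 |  |  | 1087900.00 | 1412300.00
x_c = 1087900.00 / 9460.00 = 115.00 cm
y_c = 1412300.00 / 9460.00 = 149.29 cm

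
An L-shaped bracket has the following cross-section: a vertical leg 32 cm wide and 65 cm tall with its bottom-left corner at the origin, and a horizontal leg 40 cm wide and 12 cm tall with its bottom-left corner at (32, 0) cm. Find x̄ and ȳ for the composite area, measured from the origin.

x̄ = 22.75 cm, ȳ = 27.53 cm

vertical leg: A = 32 × 65 = 2080.00, centroid at (16.00, 32.50).
horizontal leg: A = 40 × 12 = 480.00, centroid at (52.00, 6.00).
ΣA = 2560.00 cm²
ΣAx̄ = (2080.00)(16.00) + (480.00)(52.00) = 58240.00 cm³
ΣAȳ = (2080.00)(32.50) + (480.00)(6.00) = 70480.00 cm³
x̄ = 58240.00 / 2560.00 = 22.75 cm
ȳ = 70480.00 / 2560.00 = 27.53 cm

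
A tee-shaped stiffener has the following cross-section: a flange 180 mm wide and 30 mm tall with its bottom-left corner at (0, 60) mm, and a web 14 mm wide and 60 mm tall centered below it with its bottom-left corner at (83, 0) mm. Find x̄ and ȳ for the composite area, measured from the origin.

x̄ = 90.00 mm, ȳ = 68.94 mm

Part | A | x̄ᵢ | ȳᵢ | A·x̄ᵢ | A·ȳᵢ
web | 840.00 | 90.00 | 30.00 | 75600.00 | 25200.00
flange | 5400.00 | 90.00 | 75.00 | 486000.00 | 405000.00
Σ | 6240.00 |  |  | 561600.00 | 430200.00
x̄ = 561600.00 / 6240.00 = 90.00 mm
ȳ = 430200.00 / 6240.00 = 68.94 mm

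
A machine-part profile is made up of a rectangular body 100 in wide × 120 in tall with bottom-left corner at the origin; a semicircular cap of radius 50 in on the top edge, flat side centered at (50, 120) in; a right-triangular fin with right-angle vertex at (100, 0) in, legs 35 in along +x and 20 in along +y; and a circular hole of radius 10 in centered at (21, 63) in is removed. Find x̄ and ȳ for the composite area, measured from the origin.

Part | A | x̄ᵢ | ȳᵢ | A·x̄ᵢ | A·ȳᵢ
rectangular body | 12000.00 | 50.00 | 60.00 | 600000.00 | 720000.00
semicircular top | 3926.99 | 50.00 | 141.22 | 196349.54 | 554572.23
triangular fin | 350.00 | 111.67 | 6.67 | 39083.33 | 2333.33
hole | -314.16 | 21.00 | 63.00 | -6597.34 | -19792.03
Σ | 15962.83 |  |  | 828835.53 | 1257113.53
x̄ = 828835.53 / 15962.83 = 51.92 in
ȳ = 1257113.53 / 15962.83 = 78.75 in

x̄ = 51.92 in, ȳ = 78.75 in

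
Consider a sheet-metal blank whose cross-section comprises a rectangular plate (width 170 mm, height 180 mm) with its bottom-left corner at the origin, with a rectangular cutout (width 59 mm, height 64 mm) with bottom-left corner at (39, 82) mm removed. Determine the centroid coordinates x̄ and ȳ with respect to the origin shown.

plate: A = 170 × 180 = 30600.00, centroid at (85.00, 90.00).
hole: A = −(59 × 64) = -3776.00, centroid at (68.50, 114.00).
ΣA = 26824.00 mm², ΣAx̄ = 2342344.00 mm³, ΣAȳ = 2323536.00 mm³.
x̄ = 2342344.00/26824.00 = 87.32 mm; ȳ = 2323536.00/26824.00 = 86.62 mm.

x̄ = 87.32 mm, ȳ = 86.62 mm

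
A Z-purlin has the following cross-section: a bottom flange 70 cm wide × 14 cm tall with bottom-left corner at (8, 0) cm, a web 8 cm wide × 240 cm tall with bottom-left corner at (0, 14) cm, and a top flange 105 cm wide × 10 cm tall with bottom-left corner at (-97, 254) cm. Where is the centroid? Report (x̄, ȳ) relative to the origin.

x̄ = 0.78 cm, ȳ = 135.72 cm

bottom flange: A = 70 × 14 = 980.00, centroid at (43.00, 7.00).
web: A = 8 × 240 = 1920.00, centroid at (4.00, 134.00).
top flange: A = 105 × 10 = 1050.00, centroid at (-44.50, 259.00).
ΣA = 3950.00 cm²
ΣAx̄ = (980.00)(43.00) + (1920.00)(4.00) + (1050.00)(-44.50) = 3095.00 cm³
ΣAȳ = (980.00)(7.00) + (1920.00)(134.00) + (1050.00)(259.00) = 536090.00 cm³
x̄ = 3095.00 / 3950.00 = 0.78 cm
ȳ = 536090.00 / 3950.00 = 135.72 cm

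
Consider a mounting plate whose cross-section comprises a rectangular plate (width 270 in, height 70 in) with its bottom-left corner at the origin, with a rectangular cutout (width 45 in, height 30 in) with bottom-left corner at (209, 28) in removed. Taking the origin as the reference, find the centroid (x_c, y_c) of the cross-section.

plate: A = 270 × 70 = 18900.00, centroid at (135.00, 35.00).
hole: A = −(45 × 30) = -1350.00, centroid at (231.50, 43.00).
ΣA = 17550.00 in², ΣAx_c = 2238975.00 in³, ΣAy_c = 603450.00 in³.
x_c = 2238975.00/17550.00 = 127.58 in; y_c = 603450.00/17550.00 = 34.38 in.

x_c = 127.58 in, y_c = 34.38 in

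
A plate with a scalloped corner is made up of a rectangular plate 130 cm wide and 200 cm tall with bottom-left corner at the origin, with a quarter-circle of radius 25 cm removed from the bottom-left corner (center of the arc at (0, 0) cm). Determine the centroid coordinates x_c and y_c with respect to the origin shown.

x_c = 66.05 cm, y_c = 101.72 cm

Part | A | x̄ᵢ | ȳᵢ | A·x̄ᵢ | A·ȳᵢ
plate | 26000.00 | 65.00 | 100.00 | 1690000.00 | 2600000.00
removed quarter-circle | -490.87 | 10.61 | 10.61 | -5208.33 | -5208.33
Σ | 25509.13 |  |  | 1684791.67 | 2594791.67
x_c = 1684791.67 / 25509.13 = 66.05 cm
y_c = 2594791.67 / 25509.13 = 101.72 cm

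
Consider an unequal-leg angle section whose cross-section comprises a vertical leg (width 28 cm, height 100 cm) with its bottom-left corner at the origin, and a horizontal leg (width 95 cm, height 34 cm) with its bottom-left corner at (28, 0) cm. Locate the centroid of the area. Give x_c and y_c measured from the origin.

Part | A | x̄ᵢ | ȳᵢ | A·x̄ᵢ | A·ȳᵢ
vertical leg | 2800.00 | 14.00 | 50.00 | 39200.00 | 140000.00
horizontal leg | 3230.00 | 75.50 | 17.00 | 243865.00 | 54910.00
Σ | 6030.00 |  |  | 283065.00 | 194910.00
x_c = 283065.00 / 6030.00 = 46.94 cm
y_c = 194910.00 / 6030.00 = 32.32 cm

x_c = 46.94 cm, y_c = 32.32 cm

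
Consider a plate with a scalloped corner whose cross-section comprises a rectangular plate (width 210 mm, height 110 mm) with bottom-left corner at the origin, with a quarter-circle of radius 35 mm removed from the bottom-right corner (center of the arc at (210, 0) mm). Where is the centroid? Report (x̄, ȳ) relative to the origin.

x̄ = 101.08 mm, ȳ = 56.74 mm

plate: A = 210 × 110 = 23100.00, centroid at (105.00, 55.00).
removed quarter-circle: A = −¼π·35² = -962.11, centroid at (195.15, 14.85).
ΣA = 22137.89 mm²
ΣAx̄ = (23100.00)(105.00) + (-962.11)(195.15) = 2237747.99 mm³
ΣAȳ = (23100.00)(55.00) + (-962.11)(14.85) = 1256208.33 mm³
x̄ = 2237747.99 / 22137.89 = 101.08 mm
ȳ = 1256208.33 / 22137.89 = 56.74 mm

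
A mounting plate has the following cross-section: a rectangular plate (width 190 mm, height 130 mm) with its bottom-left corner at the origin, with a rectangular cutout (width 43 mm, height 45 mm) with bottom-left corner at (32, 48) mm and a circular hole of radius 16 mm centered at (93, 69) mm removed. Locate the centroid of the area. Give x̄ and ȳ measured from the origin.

Part | A | x̄ᵢ | ȳᵢ | A·x̄ᵢ | A·ȳᵢ
plate | 24700.00 | 95.00 | 65.00 | 2346500.00 | 1605500.00
hole 1 | -1935.00 | 53.50 | 70.50 | -103522.50 | -136417.50
hole 2 | -804.25 | 93.00 | 69.00 | -74795.04 | -55493.09
Σ | 21960.75 |  |  | 2168182.46 | 1413589.41
x̄ = 2168182.46 / 21960.75 = 98.73 mm
ȳ = 1413589.41 / 21960.75 = 64.37 mm

x̄ = 98.73 mm, ȳ = 64.37 mm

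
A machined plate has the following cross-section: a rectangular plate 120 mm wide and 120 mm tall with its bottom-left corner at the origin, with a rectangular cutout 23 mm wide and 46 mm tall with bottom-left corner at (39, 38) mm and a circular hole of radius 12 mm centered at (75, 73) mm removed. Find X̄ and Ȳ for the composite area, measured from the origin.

Part | A | x̄ᵢ | ȳᵢ | A·x̄ᵢ | A·ȳᵢ
plate | 14400.00 | 60.00 | 60.00 | 864000.00 | 864000.00
hole 1 | -1058.00 | 50.50 | 61.00 | -53429.00 | -64538.00
hole 2 | -452.39 | 75.00 | 73.00 | -33929.20 | -33024.42
Σ | 12889.61 |  |  | 776641.80 | 766437.58
X̄ = 776641.80 / 12889.61 = 60.25 mm
Ȳ = 766437.58 / 12889.61 = 59.46 mm

X̄ = 60.25 mm, Ȳ = 59.46 mm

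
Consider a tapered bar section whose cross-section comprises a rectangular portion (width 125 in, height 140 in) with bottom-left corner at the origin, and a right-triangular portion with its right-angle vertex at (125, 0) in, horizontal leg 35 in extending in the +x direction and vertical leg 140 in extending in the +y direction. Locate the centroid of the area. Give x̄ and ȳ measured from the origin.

x̄ = 71.61 in, ȳ = 67.13 in

rectangular portion: A = 125 × 140 = 17500.00, centroid at (62.50, 70.00).
triangular portion: A = ½·35·140 = 2450.00, centroid at (136.67, 46.67).
ΣA = 19950.00 in²
ΣAx̄ = (17500.00)(62.50) + (2450.00)(136.67) = 1428583.33 in³
ΣAȳ = (17500.00)(70.00) + (2450.00)(46.67) = 1339333.33 in³
x̄ = 1428583.33 / 19950.00 = 71.61 in
ȳ = 1339333.33 / 19950.00 = 67.13 in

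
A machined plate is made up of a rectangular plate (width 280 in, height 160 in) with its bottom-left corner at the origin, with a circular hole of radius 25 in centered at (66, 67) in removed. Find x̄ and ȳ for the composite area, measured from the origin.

plate: A = 280 × 160 = 44800.00, centroid at (140.00, 80.00).
hole: A = −π·25² = -1963.50, centroid at (66.00, 67.00).
ΣA = 42836.50 in², ΣAx̄ = 6142409.30 in³, ΣAȳ = 3452445.81 in³.
x̄ = 6142409.30/42836.50 = 143.39 in; ȳ = 3452445.81/42836.50 = 80.60 in.

x̄ = 143.39 in, ȳ = 80.60 in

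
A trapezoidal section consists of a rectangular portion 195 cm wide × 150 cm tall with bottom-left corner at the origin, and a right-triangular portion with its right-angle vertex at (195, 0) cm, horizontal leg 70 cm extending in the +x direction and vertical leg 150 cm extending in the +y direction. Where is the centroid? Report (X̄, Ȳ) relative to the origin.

Part | A | x̄ᵢ | ȳᵢ | A·x̄ᵢ | A·ȳᵢ
rectangular portion | 29250.00 | 97.50 | 75.00 | 2851875.00 | 2193750.00
triangular portion | 5250.00 | 218.33 | 50.00 | 1146250.00 | 262500.00
Σ | 34500.00 |  |  | 3998125.00 | 2456250.00
X̄ = 3998125.00 / 34500.00 = 115.89 cm
Ȳ = 2456250.00 / 34500.00 = 71.20 cm

X̄ = 115.89 cm, Ȳ = 71.20 cm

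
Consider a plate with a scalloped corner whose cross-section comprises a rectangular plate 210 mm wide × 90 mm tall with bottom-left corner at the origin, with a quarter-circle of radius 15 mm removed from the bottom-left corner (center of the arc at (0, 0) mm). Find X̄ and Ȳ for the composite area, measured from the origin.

X̄ = 105.93 mm, Ȳ = 45.36 mm

Part | A | x̄ᵢ | ȳᵢ | A·x̄ᵢ | A·ȳᵢ
plate | 18900.00 | 105.00 | 45.00 | 1984500.00 | 850500.00
removed quarter-circle | -176.71 | 6.37 | 6.37 | -1125.00 | -1125.00
Σ | 18723.29 |  |  | 1983375.00 | 849375.00
X̄ = 1983375.00 / 18723.29 = 105.93 mm
Ȳ = 849375.00 / 18723.29 = 45.36 mm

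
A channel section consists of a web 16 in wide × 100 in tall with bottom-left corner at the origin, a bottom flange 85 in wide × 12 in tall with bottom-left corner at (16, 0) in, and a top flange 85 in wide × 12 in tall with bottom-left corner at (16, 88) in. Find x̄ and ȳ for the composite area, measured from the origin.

web: A = 16 × 100 = 1600.00, centroid at (8.00, 50.00).
bottom flange: A = 85 × 12 = 1020.00, centroid at (58.50, 6.00).
top flange: A = 85 × 12 = 1020.00, centroid at (58.50, 94.00).
ΣA = 3640.00 in², ΣAx̄ = 132140.00 in³, ΣAȳ = 182000.00 in³.
x̄ = 132140.00/3640.00 = 36.30 in; ȳ = 182000.00/3640.00 = 50.00 in.

x̄ = 36.30 in, ȳ = 50.00 in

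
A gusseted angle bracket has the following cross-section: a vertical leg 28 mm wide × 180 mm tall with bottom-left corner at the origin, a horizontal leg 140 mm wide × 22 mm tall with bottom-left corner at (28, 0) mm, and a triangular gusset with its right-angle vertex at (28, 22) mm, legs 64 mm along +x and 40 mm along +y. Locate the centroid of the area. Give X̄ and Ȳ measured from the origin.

vertical leg: A = 28 × 180 = 5040.00, centroid at (14.00, 90.00).
horizontal leg: A = 140 × 22 = 3080.00, centroid at (98.00, 11.00).
gusset: A = ½·64·40 = 1280.00, centroid at (49.33, 35.33).
ΣA = 9400.00 mm²
ΣAX̄ = (5040.00)(14.00) + (3080.00)(98.00) + (1280.00)(49.33) = 435546.67 mm³
ΣAȲ = (5040.00)(90.00) + (3080.00)(11.00) + (1280.00)(35.33) = 532706.67 mm³
X̄ = 435546.67 / 9400.00 = 46.33 mm
Ȳ = 532706.67 / 9400.00 = 56.67 mm

X̄ = 46.33 mm, Ȳ = 56.67 mm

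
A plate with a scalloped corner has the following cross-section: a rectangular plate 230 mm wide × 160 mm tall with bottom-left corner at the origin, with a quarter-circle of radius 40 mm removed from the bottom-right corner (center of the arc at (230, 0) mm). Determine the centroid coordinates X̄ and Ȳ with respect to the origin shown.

X̄ = 111.53 mm, Ȳ = 82.23 mm

plate: A = 230 × 160 = 36800.00, centroid at (115.00, 80.00).
removed quarter-circle: A = −¼π·40² = -1256.64, centroid at (213.02, 16.98).
ΣA = 35543.36 mm², ΣAX̄ = 3964306.81 mm³, ΣAȲ = 2922666.67 mm³.
X̄ = 3964306.81/35543.36 = 111.53 mm; Ȳ = 2922666.67/35543.36 = 82.23 mm.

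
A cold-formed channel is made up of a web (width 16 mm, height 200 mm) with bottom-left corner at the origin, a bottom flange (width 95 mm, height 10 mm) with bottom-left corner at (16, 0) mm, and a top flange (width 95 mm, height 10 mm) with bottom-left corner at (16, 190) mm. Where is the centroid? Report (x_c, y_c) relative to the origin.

web: A = 16 × 200 = 3200.00, centroid at (8.00, 100.00).
bottom flange: A = 95 × 10 = 950.00, centroid at (63.50, 5.00).
top flange: A = 95 × 10 = 950.00, centroid at (63.50, 195.00).
ΣA = 5100.00 mm²
ΣAx_c = (3200.00)(8.00) + (950.00)(63.50) + (950.00)(63.50) = 146250.00 mm³
ΣAy_c = (3200.00)(100.00) + (950.00)(5.00) + (950.00)(195.00) = 510000.00 mm³
x_c = 146250.00 / 5100.00 = 28.68 mm
y_c = 510000.00 / 5100.00 = 100.00 mm

x_c = 28.68 mm, y_c = 100.00 mm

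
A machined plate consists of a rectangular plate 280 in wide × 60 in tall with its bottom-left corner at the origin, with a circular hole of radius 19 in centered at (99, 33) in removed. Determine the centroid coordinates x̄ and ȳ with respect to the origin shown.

x̄ = 142.97 in, ȳ = 29.78 in

plate: A = 280 × 60 = 16800.00, centroid at (140.00, 30.00).
hole: A = −π·19² = -1134.11, centroid at (99.00, 33.00).
ΣA = 15665.89 in²
ΣAx̄ = (16800.00)(140.00) + (-1134.11)(99.00) = 2239722.62 in³
ΣAȳ = (16800.00)(30.00) + (-1134.11)(33.00) = 466574.21 in³
x̄ = 2239722.62 / 15665.89 = 142.97 in
ȳ = 466574.21 / 15665.89 = 29.78 in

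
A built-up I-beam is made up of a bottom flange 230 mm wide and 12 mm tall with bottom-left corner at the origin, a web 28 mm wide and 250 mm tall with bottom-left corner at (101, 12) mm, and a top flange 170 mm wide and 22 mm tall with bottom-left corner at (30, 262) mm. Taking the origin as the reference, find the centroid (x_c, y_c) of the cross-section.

x_c = 115.00 mm, y_c = 147.89 mm

Part | A | x̄ᵢ | ȳᵢ | A·x̄ᵢ | A·ȳᵢ
bottom flange | 2760.00 | 115.00 | 6.00 | 317400.00 | 16560.00
web | 7000.00 | 115.00 | 137.00 | 805000.00 | 959000.00
top flange | 3740.00 | 115.00 | 273.00 | 430100.00 | 1021020.00
Σ | 13500.00 |  |  | 1552500.00 | 1996580.00
x_c = 1552500.00 / 13500.00 = 115.00 mm
y_c = 1996580.00 / 13500.00 = 147.89 mm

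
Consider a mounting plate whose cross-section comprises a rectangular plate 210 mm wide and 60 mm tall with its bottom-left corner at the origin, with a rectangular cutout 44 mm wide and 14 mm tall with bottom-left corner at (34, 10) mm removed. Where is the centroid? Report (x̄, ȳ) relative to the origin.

x̄ = 107.52 mm, ȳ = 30.67 mm

Part | A | x̄ᵢ | ȳᵢ | A·x̄ᵢ | A·ȳᵢ
plate | 12600.00 | 105.00 | 30.00 | 1323000.00 | 378000.00
hole | -616.00 | 56.00 | 17.00 | -34496.00 | -10472.00
Σ | 11984.00 |  |  | 1288504.00 | 367528.00
x̄ = 1288504.00 / 11984.00 = 107.52 mm
ȳ = 367528.00 / 11984.00 = 30.67 mm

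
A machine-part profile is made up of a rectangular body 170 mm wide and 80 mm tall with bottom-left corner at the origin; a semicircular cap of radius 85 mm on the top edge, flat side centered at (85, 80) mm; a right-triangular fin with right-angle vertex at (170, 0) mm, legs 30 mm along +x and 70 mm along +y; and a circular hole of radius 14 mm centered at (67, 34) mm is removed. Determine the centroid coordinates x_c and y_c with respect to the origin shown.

x_c = 89.37 mm, y_c = 73.47 mm

rectangular body: A = 170 × 80 = 13600.00, centroid at (85.00, 40.00).
semicircular top: A = ½π·85² = 11349.00, centroid at (85.00, 116.08).
triangular fin: A = ½·30·70 = 1050.00, centroid at (180.00, 23.33).
hole: A = −π·14² = -615.75, centroid at (67.00, 34.00).
ΣA = 25383.25 mm²
ΣAx_c = (13600.00)(85.00) + (11349.00)(85.00) + (1050.00)(180.00) + (-615.75)(67.00) = 2268409.90 mm³
ΣAy_c = (13600.00)(40.00) + (11349.00)(116.08) + (1050.00)(23.33) + (-615.75)(34.00) = 1864901.37 mm³
x_c = 2268409.90 / 25383.25 = 89.37 mm
y_c = 1864901.37 / 25383.25 = 73.47 mm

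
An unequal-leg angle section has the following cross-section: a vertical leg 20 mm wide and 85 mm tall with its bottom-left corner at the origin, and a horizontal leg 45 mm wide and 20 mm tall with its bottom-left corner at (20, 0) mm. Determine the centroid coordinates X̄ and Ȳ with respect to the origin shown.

X̄ = 21.25 mm, Ȳ = 31.25 mm

vertical leg: A = 20 × 85 = 1700.00, centroid at (10.00, 42.50).
horizontal leg: A = 45 × 20 = 900.00, centroid at (42.50, 10.00).
ΣA = 2600.00 mm², ΣAX̄ = 55250.00 mm³, ΣAȲ = 81250.00 mm³.
X̄ = 55250.00/2600.00 = 21.25 mm; Ȳ = 81250.00/2600.00 = 31.25 mm.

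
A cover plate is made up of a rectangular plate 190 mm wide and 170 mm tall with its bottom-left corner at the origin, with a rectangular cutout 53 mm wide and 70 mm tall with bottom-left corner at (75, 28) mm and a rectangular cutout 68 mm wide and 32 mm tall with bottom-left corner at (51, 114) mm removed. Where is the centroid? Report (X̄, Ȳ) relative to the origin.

plate: A = 190 × 170 = 32300.00, centroid at (95.00, 85.00).
hole 1: A = −(53 × 70) = -3710.00, centroid at (101.50, 63.00).
hole 2: A = −(68 × 32) = -2176.00, centroid at (85.00, 130.00).
ΣA = 26414.00 mm², ΣAX̄ = 2506975.00 mm³, ΣAȲ = 2228890.00 mm³.
X̄ = 2506975.00/26414.00 = 94.91 mm; Ȳ = 2228890.00/26414.00 = 84.38 mm.

X̄ = 94.91 mm, Ȳ = 84.38 mm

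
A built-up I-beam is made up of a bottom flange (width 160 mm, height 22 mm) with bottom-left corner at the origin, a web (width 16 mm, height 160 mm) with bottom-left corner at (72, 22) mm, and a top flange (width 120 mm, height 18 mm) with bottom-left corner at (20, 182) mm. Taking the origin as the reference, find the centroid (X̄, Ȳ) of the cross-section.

bottom flange: A = 160 × 22 = 3520.00, centroid at (80.00, 11.00).
web: A = 16 × 160 = 2560.00, centroid at (80.00, 102.00).
top flange: A = 120 × 18 = 2160.00, centroid at (80.00, 191.00).
ΣA = 8240.00 mm²
ΣAX̄ = (3520.00)(80.00) + (2560.00)(80.00) + (2160.00)(80.00) = 659200.00 mm³
ΣAȲ = (3520.00)(11.00) + (2560.00)(102.00) + (2160.00)(191.00) = 712400.00 mm³
X̄ = 659200.00 / 8240.00 = 80.00 mm
Ȳ = 712400.00 / 8240.00 = 86.46 mm

X̄ = 80.00 mm, Ȳ = 86.46 mm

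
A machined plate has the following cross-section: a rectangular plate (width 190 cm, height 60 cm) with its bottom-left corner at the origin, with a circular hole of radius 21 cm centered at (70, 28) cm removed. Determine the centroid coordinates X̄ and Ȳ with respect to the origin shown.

X̄ = 98.46 cm, Ȳ = 30.28 cm

plate: A = 190 × 60 = 11400.00, centroid at (95.00, 30.00).
hole: A = −π·21² = -1385.44, centroid at (70.00, 28.00).
ΣA = 10014.56 cm²
ΣAX̄ = (11400.00)(95.00) + (-1385.44)(70.00) = 986019.03 cm³
ΣAȲ = (11400.00)(30.00) + (-1385.44)(28.00) = 303207.61 cm³
X̄ = 986019.03 / 10014.56 = 98.46 cm
Ȳ = 303207.61 / 10014.56 = 30.28 cm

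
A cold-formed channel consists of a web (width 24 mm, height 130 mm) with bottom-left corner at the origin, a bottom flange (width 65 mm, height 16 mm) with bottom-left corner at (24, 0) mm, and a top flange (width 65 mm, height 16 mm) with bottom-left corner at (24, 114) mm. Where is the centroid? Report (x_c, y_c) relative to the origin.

x_c = 29.80 mm, y_c = 65.00 mm

web: A = 24 × 130 = 3120.00, centroid at (12.00, 65.00).
bottom flange: A = 65 × 16 = 1040.00, centroid at (56.50, 8.00).
top flange: A = 65 × 16 = 1040.00, centroid at (56.50, 122.00).
ΣA = 5200.00 mm², ΣAx_c = 154960.00 mm³, ΣAy_c = 338000.00 mm³.
x_c = 154960.00/5200.00 = 29.80 mm; y_c = 338000.00/5200.00 = 65.00 mm.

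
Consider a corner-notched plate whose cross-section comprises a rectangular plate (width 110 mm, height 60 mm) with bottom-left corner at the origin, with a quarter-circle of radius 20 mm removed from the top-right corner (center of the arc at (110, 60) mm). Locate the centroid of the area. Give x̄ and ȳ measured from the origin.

Part | A | x̄ᵢ | ȳᵢ | A·x̄ᵢ | A·ȳᵢ
plate | 6600.00 | 55.00 | 30.00 | 363000.00 | 198000.00
removed quarter-circle | -314.16 | 101.51 | 51.51 | -31890.85 | -16182.89
Σ | 6285.84 |  |  | 331109.15 | 181817.11
x̄ = 331109.15 / 6285.84 = 52.68 mm
ȳ = 181817.11 / 6285.84 = 28.92 mm

x̄ = 52.68 mm, ȳ = 28.92 mm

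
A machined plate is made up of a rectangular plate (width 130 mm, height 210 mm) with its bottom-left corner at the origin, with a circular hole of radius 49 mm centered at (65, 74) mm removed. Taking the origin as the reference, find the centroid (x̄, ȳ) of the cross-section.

plate: A = 130 × 210 = 27300.00, centroid at (65.00, 105.00).
hole: A = −π·49² = -7542.96, centroid at (65.00, 74.00).
ΣA = 19757.04 mm², ΣAx̄ = 1284207.34 mm³, ΣAȳ = 2308320.67 mm³.
x̄ = 1284207.34/19757.04 = 65.00 mm; ȳ = 2308320.67/19757.04 = 116.84 mm.

x̄ = 65.00 mm, ȳ = 116.84 mm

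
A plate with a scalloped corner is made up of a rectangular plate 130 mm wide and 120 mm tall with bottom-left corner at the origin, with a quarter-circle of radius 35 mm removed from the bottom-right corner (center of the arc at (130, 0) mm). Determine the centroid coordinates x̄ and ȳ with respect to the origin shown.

x̄ = 61.70 mm, ȳ = 62.97 mm

plate: A = 130 × 120 = 15600.00, centroid at (65.00, 60.00).
removed quarter-circle: A = −¼π·35² = -962.11, centroid at (115.15, 14.85).
ΣA = 14637.89 mm²
ΣAx̄ = (15600.00)(65.00) + (-962.11)(115.15) = 903217.01 mm³
ΣAȳ = (15600.00)(60.00) + (-962.11)(14.85) = 921708.33 mm³
x̄ = 903217.01 / 14637.89 = 61.70 mm
ȳ = 921708.33 / 14637.89 = 62.97 mm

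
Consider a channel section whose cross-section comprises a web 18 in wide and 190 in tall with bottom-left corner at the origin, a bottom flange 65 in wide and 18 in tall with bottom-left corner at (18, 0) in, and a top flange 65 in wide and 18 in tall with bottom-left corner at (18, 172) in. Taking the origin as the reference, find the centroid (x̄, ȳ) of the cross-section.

web: A = 18 × 190 = 3420.00, centroid at (9.00, 95.00).
bottom flange: A = 65 × 18 = 1170.00, centroid at (50.50, 9.00).
top flange: A = 65 × 18 = 1170.00, centroid at (50.50, 181.00).
ΣA = 5760.00 in², ΣAx̄ = 148950.00 in³, ΣAȳ = 547200.00 in³.
x̄ = 148950.00/5760.00 = 25.86 in; ȳ = 547200.00/5760.00 = 95.00 in.

x̄ = 25.86 in, ȳ = 95.00 in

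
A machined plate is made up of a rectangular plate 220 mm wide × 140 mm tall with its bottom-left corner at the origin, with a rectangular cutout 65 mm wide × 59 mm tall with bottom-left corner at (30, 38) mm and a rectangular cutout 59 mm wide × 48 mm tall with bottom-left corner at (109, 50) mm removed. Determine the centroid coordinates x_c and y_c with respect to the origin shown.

x_c = 114.20 mm, y_c = 69.93 mm

plate: A = 220 × 140 = 30800.00, centroid at (110.00, 70.00).
hole 1: A = −(65 × 59) = -3835.00, centroid at (62.50, 67.50).
hole 2: A = −(59 × 48) = -2832.00, centroid at (138.50, 74.00).
ΣA = 24133.00 mm², ΣAx_c = 2756080.50 mm³, ΣAy_c = 1687569.50 mm³.
x_c = 2756080.50/24133.00 = 114.20 mm; y_c = 1687569.50/24133.00 = 69.93 mm.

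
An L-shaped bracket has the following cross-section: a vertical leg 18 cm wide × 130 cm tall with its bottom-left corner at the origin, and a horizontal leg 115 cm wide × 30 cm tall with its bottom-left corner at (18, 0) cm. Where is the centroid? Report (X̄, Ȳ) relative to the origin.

X̄ = 48.62 cm, Ȳ = 35.21 cm

Part | A | x̄ᵢ | ȳᵢ | A·x̄ᵢ | A·ȳᵢ
vertical leg | 2340.00 | 9.00 | 65.00 | 21060.00 | 152100.00
horizontal leg | 3450.00 | 75.50 | 15.00 | 260475.00 | 51750.00
Σ | 5790.00 |  |  | 281535.00 | 203850.00
X̄ = 281535.00 / 5790.00 = 48.62 cm
Ȳ = 203850.00 / 5790.00 = 35.21 cm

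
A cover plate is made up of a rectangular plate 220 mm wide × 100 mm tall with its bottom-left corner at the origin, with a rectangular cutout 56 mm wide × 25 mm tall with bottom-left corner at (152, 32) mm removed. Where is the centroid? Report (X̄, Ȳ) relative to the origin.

X̄ = 105.24 mm, Ȳ = 50.37 mm

plate: A = 220 × 100 = 22000.00, centroid at (110.00, 50.00).
hole: A = −(56 × 25) = -1400.00, centroid at (180.00, 44.50).
ΣA = 20600.00 mm², ΣAX̄ = 2168000.00 mm³, ΣAȲ = 1037700.00 mm³.
X̄ = 2168000.00/20600.00 = 105.24 mm; Ȳ = 1037700.00/20600.00 = 50.37 mm.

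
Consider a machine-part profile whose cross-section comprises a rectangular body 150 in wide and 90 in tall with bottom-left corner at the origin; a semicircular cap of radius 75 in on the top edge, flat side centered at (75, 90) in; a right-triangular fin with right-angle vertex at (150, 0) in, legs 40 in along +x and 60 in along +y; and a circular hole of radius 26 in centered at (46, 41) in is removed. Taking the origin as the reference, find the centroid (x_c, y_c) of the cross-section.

rectangular body: A = 150 × 90 = 13500.00, centroid at (75.00, 45.00).
semicircular top: A = ½π·75² = 8835.73, centroid at (75.00, 121.83).
triangular fin: A = ½·40·60 = 1200.00, centroid at (163.33, 20.00).
hole: A = −π·26² = -2123.72, centroid at (46.00, 41.00).
ΣA = 21412.01 in²
ΣAx_c = (13500.00)(75.00) + (8835.73)(75.00) + (1200.00)(163.33) + (-2123.72)(46.00) = 1773488.74 in³
ΣAy_c = (13500.00)(45.00) + (8835.73)(121.83) + (1200.00)(20.00) + (-2123.72)(41.00) = 1620893.26 in³
x_c = 1773488.74 / 21412.01 = 82.83 in
y_c = 1620893.26 / 21412.01 = 75.70 in

x_c = 82.83 in, y_c = 75.70 in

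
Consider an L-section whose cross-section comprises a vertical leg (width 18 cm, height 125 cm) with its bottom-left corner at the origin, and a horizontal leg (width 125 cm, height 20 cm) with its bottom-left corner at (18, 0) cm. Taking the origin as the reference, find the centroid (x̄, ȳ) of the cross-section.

x̄ = 46.63 cm, ȳ = 34.87 cm

vertical leg: A = 18 × 125 = 2250.00, centroid at (9.00, 62.50).
horizontal leg: A = 125 × 20 = 2500.00, centroid at (80.50, 10.00).
ΣA = 4750.00 cm², ΣAx̄ = 221500.00 cm³, ΣAȳ = 165625.00 cm³.
x̄ = 221500.00/4750.00 = 46.63 cm; ȳ = 165625.00/4750.00 = 34.87 cm.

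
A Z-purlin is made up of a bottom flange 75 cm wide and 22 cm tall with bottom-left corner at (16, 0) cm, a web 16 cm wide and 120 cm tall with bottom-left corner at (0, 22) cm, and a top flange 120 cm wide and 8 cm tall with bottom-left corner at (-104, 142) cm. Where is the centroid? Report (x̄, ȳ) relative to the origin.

x̄ = 13.55 cm, ȳ = 69.70 cm

bottom flange: A = 75 × 22 = 1650.00, centroid at (53.50, 11.00).
web: A = 16 × 120 = 1920.00, centroid at (8.00, 82.00).
top flange: A = 120 × 8 = 960.00, centroid at (-44.00, 146.00).
ΣA = 4530.00 cm²
ΣAx̄ = (1650.00)(53.50) + (1920.00)(8.00) + (960.00)(-44.00) = 61395.00 cm³
ΣAȳ = (1650.00)(11.00) + (1920.00)(82.00) + (960.00)(146.00) = 315750.00 cm³
x̄ = 61395.00 / 4530.00 = 13.55 cm
ȳ = 315750.00 / 4530.00 = 69.70 cm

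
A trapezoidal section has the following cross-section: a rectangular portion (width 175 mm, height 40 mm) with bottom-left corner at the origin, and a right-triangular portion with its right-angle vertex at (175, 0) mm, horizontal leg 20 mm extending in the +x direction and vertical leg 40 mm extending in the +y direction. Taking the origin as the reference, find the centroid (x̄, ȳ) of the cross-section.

x̄ = 92.59 mm, ȳ = 19.64 mm

rectangular portion: A = 175 × 40 = 7000.00, centroid at (87.50, 20.00).
triangular portion: A = ½·20·40 = 400.00, centroid at (181.67, 13.33).
ΣA = 7400.00 mm²
ΣAx̄ = (7000.00)(87.50) + (400.00)(181.67) = 685166.67 mm³
ΣAȳ = (7000.00)(20.00) + (400.00)(13.33) = 145333.33 mm³
x̄ = 685166.67 / 7400.00 = 92.59 mm
ȳ = 145333.33 / 7400.00 = 19.64 mm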